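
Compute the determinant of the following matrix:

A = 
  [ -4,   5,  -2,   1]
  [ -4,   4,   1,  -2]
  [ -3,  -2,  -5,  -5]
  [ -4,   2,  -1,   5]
-711

Cofactor expansion along row 1: det(A) = a₁₁M₁₁ - a₁₂M₁₂ + a₁₃M₁₃ - a₁₄M₁₄

M₁₁ = det[[4, 1, -2]; [-2, -5, -5]; [2, -1, 5]]
  = (4)·((-5)(5) - (-5)(-1)) - (1)·((-2)(5) - (-5)(2)) + (-2)·((-2)(-1) - (-5)(2))
  = (4)(-30) - (1)(0) + (-2)(12)
  = -144
M₁₂ = det[[-4, 1, -2]; [-3, -5, -5]; [-4, -1, 5]]
  = (-4)·((-5)(5) - (-5)(-1)) - (1)·((-3)(5) - (-5)(-4)) + (-2)·((-3)(-1) - (-5)(-4))
  = (-4)(-30) - (1)(-35) + (-2)(-17)
  = 189
M₁₃ = det[[-4, 4, -2]; [-3, -2, -5]; [-4, 2, 5]]
  = (-4)·((-2)(5) - (-5)(2)) - (4)·((-3)(5) - (-5)(-4)) + (-2)·((-3)(2) - (-2)(-4))
  = (-4)(0) - (4)(-35) + (-2)(-14)
  = 168
M₁₄ = det[[-4, 4, 1]; [-3, -2, -5]; [-4, 2, -1]]
  = (-4)·((-2)(-1) - (-5)(2)) - (4)·((-3)(-1) - (-5)(-4)) + (1)·((-3)(2) - (-2)(-4))
  = (-4)(12) - (4)(-17) + (1)(-14)
  = 6

det(A) = (-4)(-144) - (5)(189) + (-2)(168) - (1)(6) = -711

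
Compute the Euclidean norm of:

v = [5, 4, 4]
7.55

||v||₂ = √((5)² + (4)² + (4)²) = √57 = 7.55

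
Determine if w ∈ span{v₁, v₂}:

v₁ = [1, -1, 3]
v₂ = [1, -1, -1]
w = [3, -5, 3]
No

Form the augmented matrix and row-reduce:
[v₁|v₂|w] = 
  [  1,   1,   3]
  [ -1,  -1,  -5]
  [  3,  -1,   3]
R2 → R2 + (1)·R1
R3 → R3 - (3)·R1
Swap R2 ↔ R3
REF = 
  [  1,   1,   3]
  [  0,  -4,  -6]
  [  0,   0,  -2]

Row 3 reads [0 0 | -2], i.e. 0 = -2, so the system is inconsistent and w ∉ span{v₁, v₂}.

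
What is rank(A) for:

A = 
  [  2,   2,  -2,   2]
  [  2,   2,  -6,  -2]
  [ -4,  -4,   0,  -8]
rank(A) = 2

Row reduce:
R2 → R2 - (1)·R1
R3 → R3 + (2)·R1
R3 → R3 - (1)·R2
REF = 
  [  2,   2,  -2,   2]
  [  0,   0,  -4,  -4]
  [  0,   0,   0,   0]
Pivot columns: 1, 3 → 2 pivots.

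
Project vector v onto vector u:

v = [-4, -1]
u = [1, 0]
v·u = (-4)(1) + (-1)(0) = -4
u·u = (1)² + (0)² = 1
proj_u(v) = (v·u / u·u) × u = (-4/1) × u = (-4) × u

proj_u(v) = [-4, 0]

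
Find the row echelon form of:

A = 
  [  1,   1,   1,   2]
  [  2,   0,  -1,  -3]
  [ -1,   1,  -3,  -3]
Row operations:
R2 → R2 - (2)·R1
R3 → R3 + (1)·R1
R3 → R3 + (1)·R2

Resulting echelon form:
REF = 
  [  1,   1,   1,   2]
  [  0,  -2,  -3,  -7]
  [  0,   0,  -5,  -8]

Rank = 3 (number of non-zero pivot rows).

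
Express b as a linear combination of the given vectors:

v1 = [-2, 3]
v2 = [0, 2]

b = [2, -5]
c1 = -1, c2 = -1

b = -1·v1 + -1·v2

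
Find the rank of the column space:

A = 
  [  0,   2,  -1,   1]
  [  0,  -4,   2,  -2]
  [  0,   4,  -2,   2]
dim(Col(A)) = 1

Row reduce:
R2 → R2 + (2)·R1
R3 → R3 - (2)·R1
REF = 
  [  0,   2,  -1,   1]
  [  0,   0,   0,   0]
  [  0,   0,   0,   0]
Pivot columns: 2 → 1 pivot.
dim(Col(A)) = number of pivot columns = 1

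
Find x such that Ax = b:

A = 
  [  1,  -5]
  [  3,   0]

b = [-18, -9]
Row reduce the augmented matrix [A|b]:
R2 → R2 - (3)·R1
REF = 
  [  1,  -5, -18]
  [  0,  15,  45]

Back-substitution:
x₂ = 45 / 15 = 3
x₁ = (-18 - (-5)(3)) / 1 = -3

x = [-3, 3]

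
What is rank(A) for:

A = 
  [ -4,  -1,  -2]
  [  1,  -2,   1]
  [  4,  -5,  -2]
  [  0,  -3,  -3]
rank(A) = 3

Row reduce:
R2 → R2 + (1/4)·R1
R3 → R3 + (1)·R1
R3 → R3 - (8/3)·R2
R4 → R4 - (4/3)·R2
R4 → R4 - (11/16)·R3
REF = 
  [   -4,    -1,    -2]
  [    0,  -9/4,   1/2]
  [    0,     0, -16/3]
  [    0,     0,     0]
Pivot columns: 1, 2, 3 → 3 pivots.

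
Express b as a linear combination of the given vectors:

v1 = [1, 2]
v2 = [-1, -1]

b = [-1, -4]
c1 = -3, c2 = -2

b = -3·v1 + -2·v2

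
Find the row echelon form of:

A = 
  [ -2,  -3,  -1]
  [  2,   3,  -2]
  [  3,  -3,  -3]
Row operations:
R2 → R2 + (1)·R1
R3 → R3 + (3/2)·R1
Swap R2 ↔ R3

Resulting echelon form:
REF = 
  [   -2,    -3,    -1]
  [    0, -15/2,  -9/2]
  [    0,     0,    -3]

Rank = 3 (number of non-zero pivot rows).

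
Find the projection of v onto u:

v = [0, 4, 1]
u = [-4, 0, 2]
v·u = (0)(-4) + (4)(0) + (1)(2) = 2
u·u = (-4)² + (0)² + (2)² = 20
proj_u(v) = (v·u / u·u) × u = (2/20) × u = (1/10) × u

proj_u(v) = [-2/5, 0, 1/5]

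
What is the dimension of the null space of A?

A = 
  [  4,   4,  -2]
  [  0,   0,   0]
nullity(A) = 2

Row reduce:
(no row operations needed)
REF = 
  [  4,   4,  -2]
  [  0,   0,   0]
Pivot columns: 1 → 1 pivot.
rank(A) = 1, so nullity(A) = 3 - 1 = 2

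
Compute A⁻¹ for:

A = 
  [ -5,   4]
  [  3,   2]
det(A) = (-5)(2) - (4)(3) = -22
For a 2×2 matrix, A⁻¹ = (1/det(A)) · [[d, -b], [-c, a]]
    = (-1/22) · [[2, -4], [-3, -5]]

A⁻¹ = 
  [-1/11,  2/11]
  [ 3/22,  5/22]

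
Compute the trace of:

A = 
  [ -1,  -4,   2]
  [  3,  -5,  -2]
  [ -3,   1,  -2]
-8

tr(A) = -1 + -5 + -2 = -8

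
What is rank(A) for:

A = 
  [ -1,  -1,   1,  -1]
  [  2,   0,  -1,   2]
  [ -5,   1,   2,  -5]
Row reduce:
R2 → R2 + (2)·R1
R3 → R3 - (5)·R1
R3 → R3 + (3)·R2
REF = 
  [ -1,  -1,   1,  -1]
  [  0,  -2,   1,   0]
  [  0,   0,   0,   0]
Pivot columns: 1, 2 → 2 pivots.

rank(A) = 2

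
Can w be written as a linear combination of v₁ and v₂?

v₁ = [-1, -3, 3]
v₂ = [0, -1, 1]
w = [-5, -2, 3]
No

Form the augmented matrix and row-reduce:
[v₁|v₂|w] = 
  [ -1,   0,  -5]
  [ -3,  -1,  -2]
  [  3,   1,   3]
R2 → R2 - (3)·R1
R3 → R3 + (3)·R1
R3 → R3 + (1)·R2
REF = 
  [ -1,   0,  -5]
  [  0,  -1,  13]
  [  0,   0,   1]

Row 3 reads [0 0 | 1], i.e. 0 = 1, so the system is inconsistent and w ∉ span{v₁, v₂}.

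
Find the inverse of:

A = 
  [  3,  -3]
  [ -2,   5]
det(A) = (3)(5) - (-3)(-2) = 9
For a 2×2 matrix, A⁻¹ = (1/det(A)) · [[d, -b], [-c, a]]
    = (1/9) · [[5, 3], [2, 3]]

A⁻¹ = 
  [5/9, 1/3]
  [2/9, 1/3]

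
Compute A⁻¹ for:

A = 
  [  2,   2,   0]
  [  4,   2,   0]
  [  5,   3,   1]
det(A) = (2)·((2)(1) - (0)(3)) - (2)·((4)(1) - (0)(5)) + (0)·((4)(3) - (2)(5))
  = (2)(2) - (2)(4) + (0)(2)
  = -4
det(A) = -4 ≠ 0, so A is invertible.

Cofactors Cᵢⱼ = (-1)ⁱ⁺ʲ·Mᵢⱼ:
C = 
  [  2,  -4,   2]
  [ -2,   2,   4]
  [  0,   0,  -4]

adj(A) = Cᵀ:
adj(A) = 
  [  2,  -2,   0]
  [ -4,   2,   0]
  [  2,   4,  -4]

A⁻¹ = (-1/4) · adj(A):
A⁻¹ = 
  [-1/2,  1/2,    0]
  [   1, -1/2,    0]
  [-1/2,   -1,    1]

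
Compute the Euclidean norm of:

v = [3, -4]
5

||v||₂ = √((3)² + (-4)²) = √25 = 5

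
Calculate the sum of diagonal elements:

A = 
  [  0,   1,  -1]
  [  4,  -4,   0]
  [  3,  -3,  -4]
-8

tr(A) = 0 + -4 + -4 = -8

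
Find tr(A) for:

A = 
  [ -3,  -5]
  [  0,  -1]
-4

tr(A) = -3 + -1 = -4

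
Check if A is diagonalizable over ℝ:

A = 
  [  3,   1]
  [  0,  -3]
Yes

tr(A) = 0, det(A) = -9
Characteristic polynomial: λ² - tr(A)λ + det(A) = λ² - 9
λ² - 9 = (λ + 3)(λ - 3)
Eigenvalues: 3, -3
λ=-3: alg. mult. = 1, geom. mult. = 2 - rank(A - (-3)I) = 2 - 1 = 1
λ=3: alg. mult. = 1, geom. mult. = 2 - rank(A - (3)I) = 2 - 1 = 1
Sum of geometric multiplicities equals n, so A has n independent eigenvectors.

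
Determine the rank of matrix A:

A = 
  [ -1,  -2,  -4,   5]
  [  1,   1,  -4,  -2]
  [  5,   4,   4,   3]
Row reduce:
R2 → R2 + (1)·R1
R3 → R3 + (5)·R1
R3 → R3 - (6)·R2
REF = 
  [ -1,  -2,  -4,   5]
  [  0,  -1,  -8,   3]
  [  0,   0,  32,  10]
Pivot columns: 1, 2, 3 → 3 pivots.

rank(A) = 3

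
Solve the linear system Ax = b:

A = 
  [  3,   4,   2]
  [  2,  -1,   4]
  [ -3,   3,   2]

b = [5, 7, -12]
x = [3, -1, 0]

Row reduce the augmented matrix [A|b]:
R2 → R2 - (2/3)·R1
R3 → R3 + (1)·R1
R3 → R3 + (21/11)·R2
REF = 
  [     3,      4,      2,      5]
  [     0,  -11/3,    8/3,   11/3]
  [     0,      0, 100/11,      0]

Back-substitution:
x₃ = 0 / (100/11) = 0
x₂ = (11/3 - (8/3)(0)) / (-11/3) = -1
x₁ = (5 - (4)(-1) - (2)(0)) / 3 = 3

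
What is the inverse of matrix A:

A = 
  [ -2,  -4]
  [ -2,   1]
det(A) = (-2)(1) - (-4)(-2) = -10
For a 2×2 matrix, A⁻¹ = (1/det(A)) · [[d, -b], [-c, a]]
    = (-1/10) · [[1, 4], [2, -2]]

A⁻¹ = 
  [-1/10,  -2/5]
  [ -1/5,   1/5]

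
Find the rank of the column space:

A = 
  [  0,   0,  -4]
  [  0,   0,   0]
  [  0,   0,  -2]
Row reduce:
R3 → R3 - (1/2)·R1
REF = 
  [  0,   0,  -4]
  [  0,   0,   0]
  [  0,   0,   0]
Pivot columns: 3 → 1 pivot.
dim(Col(A)) = number of pivot columns = 1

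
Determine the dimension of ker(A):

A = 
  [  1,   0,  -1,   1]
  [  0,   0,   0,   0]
nullity(A) = 3

Row reduce:
(no row operations needed)
REF = 
  [  1,   0,  -1,   1]
  [  0,   0,   0,   0]
Pivot columns: 1 → 1 pivot.
rank(A) = 1, so nullity(A) = 4 - 1 = 3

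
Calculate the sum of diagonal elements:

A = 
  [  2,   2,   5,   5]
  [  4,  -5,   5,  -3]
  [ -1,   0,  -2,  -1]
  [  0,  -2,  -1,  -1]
-6

tr(A) = 2 + -5 + -2 + -1 = -6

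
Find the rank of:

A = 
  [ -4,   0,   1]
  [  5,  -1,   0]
rank(A) = 2

Row reduce:
R2 → R2 + (5/4)·R1
REF = 
  [ -4,   0,   1]
  [  0,  -1, 5/4]
Pivot columns: 1, 2 → 2 pivots.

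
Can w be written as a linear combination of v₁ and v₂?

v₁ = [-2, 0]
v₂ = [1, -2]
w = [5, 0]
Yes

Form the augmented matrix and row-reduce:
[v₁|v₂|w] = 
  [ -2,   1,   5]
  [  0,  -2,   0]
(already in echelon form — no row operations needed)

No row of the form [0 0 | nonzero], so the system is consistent. Back-substitution gives c₁ = -5/2, c₂ = 0: w = (-5/2)·v₁ + (0)·v₂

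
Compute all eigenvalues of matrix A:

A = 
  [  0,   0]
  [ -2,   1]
λ = 1, 0

tr(A) = 1, det(A) = 0
Characteristic polynomial: λ² - tr(A)λ + det(A) = λ² - λ
λ² - λ = λ(λ - 1)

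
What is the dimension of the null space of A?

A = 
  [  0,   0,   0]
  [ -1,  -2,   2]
nullity(A) = 2

Row reduce:
Swap R1 ↔ R2
REF = 
  [ -1,  -2,   2]
  [  0,   0,   0]
Pivot columns: 1 → 1 pivot.
rank(A) = 1, so nullity(A) = 3 - 1 = 2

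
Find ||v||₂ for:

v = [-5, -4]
6.403

||v||₂ = √((-5)² + (-4)²) = √41 = 6.403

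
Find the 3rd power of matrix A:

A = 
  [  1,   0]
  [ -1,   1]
A² = A·A:
A²[1,1] = (1)(1) + (0)(-1) = 1
A²[1,2] = (1)(0) + (0)(1) = 0
A²[2,1] = (-1)(1) + (1)(-1) = -2
A²[2,2] = (-1)(0) + (1)(1) = 1
A² = 
  [  1,   0]
  [ -2,   1]

A^3 = A^2·A:
A^3[1,1] = (1)(1) + (0)(-1) = 1
A^3[1,2] = (1)(0) + (0)(1) = 0
A^3[2,1] = (-2)(1) + (1)(-1) = -3
A^3[2,2] = (-2)(0) + (1)(1) = 1
A^3 = 
  [  1,   0]
  [ -3,   1]

Therefore
A^3 = 
  [  1,   0]
  [ -3,   1]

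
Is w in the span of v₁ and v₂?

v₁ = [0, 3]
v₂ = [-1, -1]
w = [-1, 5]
Yes

Form the augmented matrix and row-reduce:
[v₁|v₂|w] = 
  [  0,  -1,  -1]
  [  3,  -1,   5]
Swap R1 ↔ R2
REF = 
  [  3,  -1,   5]
  [  0,  -1,  -1]

No row of the form [0 0 | nonzero], so the system is consistent. Back-substitution gives c₁ = 2, c₂ = 1: w = (2)·v₁ + (1)·v₂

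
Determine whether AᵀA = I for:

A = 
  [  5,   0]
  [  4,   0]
No

AᵀA = 
  [ 41,   0]
  [  0,   0]
≠ I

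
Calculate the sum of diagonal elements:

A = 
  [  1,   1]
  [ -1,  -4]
-3

tr(A) = 1 + -4 = -3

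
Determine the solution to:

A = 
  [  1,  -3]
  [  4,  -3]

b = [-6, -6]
x = [0, 2]

Row reduce the augmented matrix [A|b]:
R2 → R2 - (4)·R1
REF = 
  [  1,  -3,  -6]
  [  0,   9,  18]

Back-substitution:
x₂ = 18 / 9 = 2
x₁ = (-6 - (-3)(2)) / 1 = 0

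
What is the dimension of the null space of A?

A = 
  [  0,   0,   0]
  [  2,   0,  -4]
nullity(A) = 2

Row reduce:
Swap R1 ↔ R2
REF = 
  [  2,   0,  -4]
  [  0,   0,   0]
Pivot columns: 1 → 1 pivot.
rank(A) = 1, so nullity(A) = 3 - 1 = 2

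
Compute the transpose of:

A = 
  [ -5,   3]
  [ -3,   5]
Aᵀ = 
  [ -5,  -3]
  [  3,   5]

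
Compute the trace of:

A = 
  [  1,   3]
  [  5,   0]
1

tr(A) = 1 + 0 = 1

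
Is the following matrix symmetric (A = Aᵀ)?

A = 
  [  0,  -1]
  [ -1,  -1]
Yes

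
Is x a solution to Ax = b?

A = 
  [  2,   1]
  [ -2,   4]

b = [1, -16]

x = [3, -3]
No

Ax = [3, -18] ≠ b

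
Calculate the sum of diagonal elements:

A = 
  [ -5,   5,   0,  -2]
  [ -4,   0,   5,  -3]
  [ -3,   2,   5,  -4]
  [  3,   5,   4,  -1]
-1

tr(A) = -5 + 0 + 5 + -1 = -1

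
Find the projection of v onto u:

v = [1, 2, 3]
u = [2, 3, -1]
proj_u(v) = [5/7, 15/14, -5/14]

v·u = (1)(2) + (2)(3) + (3)(-1) = 5
u·u = (2)² + (3)² + (-1)² = 14
proj_u(v) = (v·u / u·u) × u = (5/14) × u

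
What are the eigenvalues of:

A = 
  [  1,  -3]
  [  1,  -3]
tr(A) = -2, det(A) = 0
Characteristic polynomial: λ² - tr(A)λ + det(A) = λ² + 2λ
λ² + 2λ = λ(λ + 2)

λ = 0, -2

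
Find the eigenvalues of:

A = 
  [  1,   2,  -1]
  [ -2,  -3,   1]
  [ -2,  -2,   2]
Characteristic polynomial: det(λI - A) = λ³ - 3λ - 2
Testing integer divisors of the constant term: p(-1) = 0, so (λ + 1) is a factor:
p(λ) = (λ + 1)(λ² - λ - 2)
λ² - λ - 2 = (λ + 1)(λ - 2)

λ = -1, 2, -1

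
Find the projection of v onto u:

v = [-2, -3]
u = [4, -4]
v·u = (-2)(4) + (-3)(-4) = 4
u·u = (4)² + (-4)² = 32
proj_u(v) = (v·u / u·u) × u = (4/32) × u = (1/8) × u

proj_u(v) = [1/2, -1/2]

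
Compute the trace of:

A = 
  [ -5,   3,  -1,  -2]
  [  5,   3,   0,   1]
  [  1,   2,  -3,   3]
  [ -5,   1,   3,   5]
0

tr(A) = -5 + 3 + -3 + 5 = 0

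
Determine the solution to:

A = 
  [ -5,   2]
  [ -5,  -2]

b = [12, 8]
x = [-2, 1]

Row reduce the augmented matrix [A|b]:
R2 → R2 - (1)·R1
REF = 
  [ -5,   2,  12]
  [  0,  -4,  -4]

Back-substitution:
x₂ = (-4) / (-4) = 1
x₁ = (12 - (2)(1)) / (-5) = -2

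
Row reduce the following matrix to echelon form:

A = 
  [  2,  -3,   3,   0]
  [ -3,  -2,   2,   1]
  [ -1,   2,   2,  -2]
Row operations:
R2 → R2 + (3/2)·R1
R3 → R3 + (1/2)·R1
R3 → R3 + (1/13)·R2

Resulting echelon form:
REF = 
  [     2,     -3,      3,      0]
  [     0,  -13/2,   13/2,      1]
  [     0,      0,      4, -25/13]

Rank = 3 (number of non-zero pivot rows).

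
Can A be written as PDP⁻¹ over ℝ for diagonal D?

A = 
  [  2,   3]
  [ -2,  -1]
No

tr(A) = 1, det(A) = 4
Characteristic polynomial: λ² - tr(A)λ + det(A) = λ² - λ + 4
λ² - λ + 4 = 0  ⇒  λ = (1 ± √((-1)² - 4·(4)))/2 = (1 ± √(-15))/2
  = (1 + i√15)/2,  (1 - i√15)/2
Eigenvalues: (1 + i√15)/2, (1 - i√15)/2  (≈ 0.5 + 1.936i, 0.5 - 1.936i)
Has complex eigenvalues (not diagonalizable over ℝ).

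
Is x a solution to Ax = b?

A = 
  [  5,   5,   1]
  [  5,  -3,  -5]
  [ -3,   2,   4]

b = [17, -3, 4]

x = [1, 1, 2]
No

Ax = [12, -8, 7] ≠ b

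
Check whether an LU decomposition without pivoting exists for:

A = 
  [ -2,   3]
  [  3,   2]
Yes.
A[1,1] = -2 ≠ 0, so Gaussian elimination proceeds without a row swap: multiplier ℓ₂₁ = (3)/(-2) = -3/2, and U[2,2] = 2 - (-3/2)(3) = 13/2.
L = 
  [   1,    0]
  [-3/2,    1]
U = 
  [  -2,    3]
  [   0, 13/2]
Check row 2 of LU: [(-3/2)(-2), (-3/2)(3) + (13/2)] = [3, 2] = row 2 of A ✓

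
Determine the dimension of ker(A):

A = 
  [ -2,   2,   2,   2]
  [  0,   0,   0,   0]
nullity(A) = 3

Row reduce:
(no row operations needed)
REF = 
  [ -2,   2,   2,   2]
  [  0,   0,   0,   0]
Pivot columns: 1 → 1 pivot.
rank(A) = 1, so nullity(A) = 4 - 1 = 3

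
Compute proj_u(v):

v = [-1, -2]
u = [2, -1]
proj_u(v) = [0, 0]

v·u = (-1)(2) + (-2)(-1) = 0
u·u = (2)² + (-1)² = 5
proj_u(v) = (v·u / u·u) × u = (0/5) × u = (0) × u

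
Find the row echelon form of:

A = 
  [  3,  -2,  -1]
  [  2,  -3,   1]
Row operations:
R2 → R2 - (2/3)·R1

Resulting echelon form:
REF = 
  [   3,   -2,   -1]
  [   0, -5/3,  5/3]

Rank = 2 (number of non-zero pivot rows).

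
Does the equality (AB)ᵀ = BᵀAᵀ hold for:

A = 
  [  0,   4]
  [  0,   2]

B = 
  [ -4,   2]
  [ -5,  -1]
Yes

(AB)ᵀ = 
  [-20, -10]
  [ -4,  -2]

BᵀAᵀ = 
  [-20, -10]
  [ -4,  -2]

Both sides are equal — this is the standard identity (AB)ᵀ = BᵀAᵀ, which holds for all A, B.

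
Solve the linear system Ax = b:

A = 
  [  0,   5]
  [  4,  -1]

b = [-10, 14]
Row reduce the augmented matrix [A|b]:
Swap R1 ↔ R2
REF = 
  [  4,  -1,  14]
  [  0,   5, -10]

Back-substitution:
x₂ = (-10) / 5 = -2
x₁ = (14 - (-1)(-2)) / 4 = 3

x = [3, -2]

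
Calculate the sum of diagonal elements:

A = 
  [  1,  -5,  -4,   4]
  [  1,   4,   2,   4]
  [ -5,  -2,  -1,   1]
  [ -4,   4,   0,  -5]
-1

tr(A) = 1 + 4 + -1 + -5 = -1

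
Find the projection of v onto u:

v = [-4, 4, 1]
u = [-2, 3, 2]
proj_u(v) = [-44/17, 66/17, 44/17]

v·u = (-4)(-2) + (4)(3) + (1)(2) = 22
u·u = (-2)² + (3)² + (2)² = 17
proj_u(v) = (v·u / u·u) × u = (22/17) × u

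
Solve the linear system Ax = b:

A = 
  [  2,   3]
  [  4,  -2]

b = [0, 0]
x = [0, 0]

Row reduce the augmented matrix [A|b]:
R2 → R2 - (2)·R1
REF = 
  [  2,   3,   0]
  [  0,  -8,   0]

Back-substitution:
x₂ = 0 / (-8) = 0
x₁ = (0 - (3)(0)) / 2 = 0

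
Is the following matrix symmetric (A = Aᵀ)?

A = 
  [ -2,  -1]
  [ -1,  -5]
Yes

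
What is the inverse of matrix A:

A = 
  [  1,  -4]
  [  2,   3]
det(A) = (1)(3) - (-4)(2) = 11
For a 2×2 matrix, A⁻¹ = (1/det(A)) · [[d, -b], [-c, a]]
    = (1/11) · [[3, 4], [-2, 1]]

A⁻¹ = 
  [ 3/11,  4/11]
  [-2/11,  1/11]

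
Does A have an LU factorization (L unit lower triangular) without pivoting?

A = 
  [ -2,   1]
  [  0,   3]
Yes.
A[1,1] = -2 ≠ 0, so Gaussian elimination proceeds without a row swap: multiplier ℓ₂₁ = (0)/(-2) = 0, and U[2,2] = 3 - (0)(1) = 3.
L = 
  [  1,   0]
  [  0,   1]
U = 
  [ -2,   1]
  [  0,   3]
Check row 2 of LU: [(0)(-2), (0)(1) + 3] = [0, 3] = row 2 of A ✓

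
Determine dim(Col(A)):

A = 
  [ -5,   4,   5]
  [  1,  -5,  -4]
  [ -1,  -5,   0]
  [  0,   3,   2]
Row reduce:
R2 → R2 + (1/5)·R1
R3 → R3 - (1/5)·R1
R3 → R3 - (29/21)·R2
R4 → R4 + (5/7)·R2
R4 → R4 + (1/22)·R3
REF = 
  [   -5,     4,     5]
  [    0, -21/5,    -3]
  [    0,     0,  22/7]
  [    0,     0,     0]
Pivot columns: 1, 2, 3 → 3 pivots.
dim(Col(A)) = number of pivot columns = 3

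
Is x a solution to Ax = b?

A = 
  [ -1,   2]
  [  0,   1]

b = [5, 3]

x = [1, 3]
Yes

Ax = [5, 3] = b ✓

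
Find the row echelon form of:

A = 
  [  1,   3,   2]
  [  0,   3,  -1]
Row operations:
No row operations needed (already in echelon form).

Resulting echelon form:
REF = 
  [  1,   3,   2]
  [  0,   3,  -1]

Rank = 2 (number of non-zero pivot rows).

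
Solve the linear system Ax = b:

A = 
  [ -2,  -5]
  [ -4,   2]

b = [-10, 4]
Row reduce the augmented matrix [A|b]:
R2 → R2 - (2)·R1
REF = 
  [ -2,  -5, -10]
  [  0,  12,  24]

Back-substitution:
x₂ = 24 / 12 = 2
x₁ = (-10 - (-5)(2)) / (-2) = 0

x = [0, 2]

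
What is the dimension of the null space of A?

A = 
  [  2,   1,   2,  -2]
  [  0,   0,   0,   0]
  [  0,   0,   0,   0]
nullity(A) = 3

Row reduce:
(no row operations needed)
REF = 
  [  2,   1,   2,  -2]
  [  0,   0,   0,   0]
  [  0,   0,   0,   0]
Pivot columns: 1 → 1 pivot.
rank(A) = 1, so nullity(A) = 4 - 1 = 3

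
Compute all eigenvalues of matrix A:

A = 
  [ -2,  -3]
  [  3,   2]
tr(A) = 0, det(A) = 5
Characteristic polynomial: λ² - tr(A)λ + det(A) = λ² + 5
λ² + 5 = 0  ⇒  λ = (0 ± √((0)² - 4·(5)))/2 = (0 ± √(-20))/2
  = i√5,  -i√5

λ = i√5, -i√5  (≈ 0 + 2.236i, 0 - 2.236i)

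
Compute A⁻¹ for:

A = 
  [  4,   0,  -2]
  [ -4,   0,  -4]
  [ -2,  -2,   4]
det(A) = (4)·((0)(4) - (-4)(-2)) - (0)·((-4)(4) - (-4)(-2)) + (-2)·((-4)(-2) - (0)(-2))
  = (4)(-8) - (0)(-24) + (-2)(8)
  = -48
det(A) = -48 ≠ 0, so A is invertible.

Cofactors Cᵢⱼ = (-1)ⁱ⁺ʲ·Mᵢⱼ:
C = 
  [ -8,  24,   8]
  [  4,  12,   8]
  [  0,  24,   0]

adj(A) = Cᵀ:
adj(A) = 
  [ -8,   4,   0]
  [ 24,  12,  24]
  [  8,   8,   0]

A⁻¹ = (-1/48) · adj(A):
A⁻¹ = 
  [  1/6, -1/12,     0]
  [ -1/2,  -1/4,  -1/2]
  [ -1/6,  -1/6,     0]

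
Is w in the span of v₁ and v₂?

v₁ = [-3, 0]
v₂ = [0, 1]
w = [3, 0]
Yes

Form the augmented matrix and row-reduce:
[v₁|v₂|w] = 
  [ -3,   0,   3]
  [  0,   1,   0]
(already in echelon form — no row operations needed)

No row of the form [0 0 | nonzero], so the system is consistent. Back-substitution gives c₁ = -1, c₂ = 0: w = (-1)·v₁ + (0)·v₂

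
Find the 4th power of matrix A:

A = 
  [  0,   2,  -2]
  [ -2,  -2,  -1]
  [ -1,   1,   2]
A^4 = 
  [ -2,  30, -42]
  [-31, -37, -14]
  [-22,  16,  41]

A² = A·A:
A²[1,1] = (0)(0) + (2)(-2) + (-2)(-1) = -2
A²[1,2] = (0)(2) + (2)(-2) + (-2)(1) = -6
A²[1,3] = (0)(-2) + (2)(-1) + (-2)(2) = -6
A²[2,1] = (-2)(0) + (-2)(-2) + (-1)(-1) = 5
A²[2,2] = (-2)(2) + (-2)(-2) + (-1)(1) = -1
A²[2,3] = (-2)(-2) + (-2)(-1) + (-1)(2) = 4
A²[3,1] = (-1)(0) + (1)(-2) + (2)(-1) = -4
A²[3,2] = (-1)(2) + (1)(-2) + (2)(1) = -2
A²[3,3] = (-1)(-2) + (1)(-1) + (2)(2) = 5
A² = 
  [ -2,  -6,  -6]
  [  5,  -1,   4]
  [ -4,  -2,   5]

A^3 = A^2·A:
A^3[1,1] = (-2)(0) + (-6)(-2) + (-6)(-1) = 18
A^3[1,2] = (-2)(2) + (-6)(-2) + (-6)(1) = 2
A^3[1,3] = (-2)(-2) + (-6)(-1) + (-6)(2) = -2
A^3[2,1] = (5)(0) + (-1)(-2) + (4)(-1) = -2
A^3[2,2] = (5)(2) + (-1)(-2) + (4)(1) = 16
A^3[2,3] = (5)(-2) + (-1)(-1) + (4)(2) = -1
A^3[3,1] = (-4)(0) + (-2)(-2) + (5)(-1) = -1
A^3[3,2] = (-4)(2) + (-2)(-2) + (5)(1) = 1
A^3[3,3] = (-4)(-2) + (-2)(-1) + (5)(2) = 20
A^3 = 
  [ 18,   2,  -2]
  [ -2,  16,  -1]
  [ -1,   1,  20]

A^4 = A^3·A:
A^4[1,1] = (18)(0) + (2)(-2) + (-2)(-1) = -2
A^4[1,2] = (18)(2) + (2)(-2) + (-2)(1) = 30
A^4[1,3] = (18)(-2) + (2)(-1) + (-2)(2) = -42
A^4[2,1] = (-2)(0) + (16)(-2) + (-1)(-1) = -31
A^4[2,2] = (-2)(2) + (16)(-2) + (-1)(1) = -37
A^4[2,3] = (-2)(-2) + (16)(-1) + (-1)(2) = -14
A^4[3,1] = (-1)(0) + (1)(-2) + (20)(-1) = -22
A^4[3,2] = (-1)(2) + (1)(-2) + (20)(1) = 16
A^4[3,3] = (-1)(-2) + (1)(-1) + (20)(2) = 41
A^4 = 
  [ -2,  30, -42]
  [-31, -37, -14]
  [-22,  16,  41]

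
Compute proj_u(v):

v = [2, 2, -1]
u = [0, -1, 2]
v·u = (2)(0) + (2)(-1) + (-1)(2) = -4
u·u = (0)² + (-1)² + (2)² = 5
proj_u(v) = (v·u / u·u) × u = (-4/5) × u

proj_u(v) = [0, 4/5, -8/5]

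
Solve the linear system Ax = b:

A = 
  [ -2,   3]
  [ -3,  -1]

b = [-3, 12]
Row reduce the augmented matrix [A|b]:
R2 → R2 - (3/2)·R1
REF = 
  [   -2,     3,    -3]
  [    0, -11/2,  33/2]

Back-substitution:
x₂ = (33/2) / (-11/2) = -3
x₁ = (-3 - (3)(-3)) / (-2) = -3

x = [-3, -3]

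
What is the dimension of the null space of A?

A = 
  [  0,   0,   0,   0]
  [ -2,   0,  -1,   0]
nullity(A) = 3

Row reduce:
Swap R1 ↔ R2
REF = 
  [ -2,   0,  -1,   0]
  [  0,   0,   0,   0]
Pivot columns: 1 → 1 pivot.
rank(A) = 1, so nullity(A) = 4 - 1 = 3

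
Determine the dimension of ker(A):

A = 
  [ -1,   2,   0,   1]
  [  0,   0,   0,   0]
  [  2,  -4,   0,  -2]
nullity(A) = 3

Row reduce:
R3 → R3 + (2)·R1
REF = 
  [ -1,   2,   0,   1]
  [  0,   0,   0,   0]
  [  0,   0,   0,   0]
Pivot columns: 1 → 1 pivot.
rank(A) = 1, so nullity(A) = 4 - 1 = 3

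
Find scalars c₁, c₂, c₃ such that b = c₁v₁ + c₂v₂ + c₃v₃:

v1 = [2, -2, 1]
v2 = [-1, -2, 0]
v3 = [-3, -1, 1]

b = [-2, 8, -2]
c1 = -2, c2 = -2, c3 = 0

b = -2·v1 + -2·v2 + 0·v3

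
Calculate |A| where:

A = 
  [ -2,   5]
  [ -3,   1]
13

For a 2×2 matrix, det = ad - bc = (-2)(1) - (5)(-3) = 13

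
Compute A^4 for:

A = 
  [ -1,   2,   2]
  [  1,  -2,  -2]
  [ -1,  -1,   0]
A^4 = 
  [  9, -72, -54]
  [ -9,  72,  54]
  [  0,   0,   0]

A² = A·A:
A²[1,1] = (-1)(-1) + (2)(1) + (2)(-1) = 1
A²[1,2] = (-1)(2) + (2)(-2) + (2)(-1) = -8
A²[1,3] = (-1)(2) + (2)(-2) + (2)(0) = -6
A²[2,1] = (1)(-1) + (-2)(1) + (-2)(-1) = -1
A²[2,2] = (1)(2) + (-2)(-2) + (-2)(-1) = 8
A²[2,3] = (1)(2) + (-2)(-2) + (-2)(0) = 6
A²[3,1] = (-1)(-1) + (-1)(1) + (0)(-1) = 0
A²[3,2] = (-1)(2) + (-1)(-2) + (0)(-1) = 0
A²[3,3] = (-1)(2) + (-1)(-2) + (0)(0) = 0
A² = 
  [  1,  -8,  -6]
  [ -1,   8,   6]
  [  0,   0,   0]

A^3 = A^2·A:
A^3[1,1] = (1)(-1) + (-8)(1) + (-6)(-1) = -3
A^3[1,2] = (1)(2) + (-8)(-2) + (-6)(-1) = 24
A^3[1,3] = (1)(2) + (-8)(-2) + (-6)(0) = 18
A^3[2,1] = (-1)(-1) + (8)(1) + (6)(-1) = 3
A^3[2,2] = (-1)(2) + (8)(-2) + (6)(-1) = -24
A^3[2,3] = (-1)(2) + (8)(-2) + (6)(0) = -18
A^3[3,1] = (0)(-1) + (0)(1) + (0)(-1) = 0
A^3[3,2] = (0)(2) + (0)(-2) + (0)(-1) = 0
A^3[3,3] = (0)(2) + (0)(-2) + (0)(0) = 0
A^3 = 
  [ -3,  24,  18]
  [  3, -24, -18]
  [  0,   0,   0]

A^4 = A^3·A:
A^4[1,1] = (-3)(-1) + (24)(1) + (18)(-1) = 9
A^4[1,2] = (-3)(2) + (24)(-2) + (18)(-1) = -72
A^4[1,3] = (-3)(2) + (24)(-2) + (18)(0) = -54
A^4[2,1] = (3)(-1) + (-24)(1) + (-18)(-1) = -9
A^4[2,2] = (3)(2) + (-24)(-2) + (-18)(-1) = 72
A^4[2,3] = (3)(2) + (-24)(-2) + (-18)(0) = 54
A^4[3,1] = (0)(-1) + (0)(1) + (0)(-1) = 0
A^4[3,2] = (0)(2) + (0)(-2) + (0)(-1) = 0
A^4[3,3] = (0)(2) + (0)(-2) + (0)(0) = 0
A^4 = 
  [  9, -72, -54]
  [ -9,  72,  54]
  [  0,   0,   0]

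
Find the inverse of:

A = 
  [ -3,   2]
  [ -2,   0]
det(A) = (-3)(0) - (2)(-2) = 4
For a 2×2 matrix, A⁻¹ = (1/det(A)) · [[d, -b], [-c, a]]
    = (1/4) · [[0, -2], [2, -3]]

A⁻¹ = 
  [   0, -1/2]
  [ 1/2, -3/4]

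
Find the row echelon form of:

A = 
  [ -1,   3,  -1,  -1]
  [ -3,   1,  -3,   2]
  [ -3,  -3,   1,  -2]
Row operations:
R2 → R2 - (3)·R1
R3 → R3 - (3)·R1
R3 → R3 - (3/2)·R2

Resulting echelon form:
REF = 
  [   -1,     3,    -1,    -1]
  [    0,    -8,     0,     5]
  [    0,     0,     4, -13/2]

Rank = 3 (number of non-zero pivot rows).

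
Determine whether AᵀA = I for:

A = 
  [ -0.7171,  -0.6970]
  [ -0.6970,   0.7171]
Yes

AᵀA = 
  [  1,   0]
  [  0,   1]
≈ I (equal to I up to the 4-dp rounding of the entries)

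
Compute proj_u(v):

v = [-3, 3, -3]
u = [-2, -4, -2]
proj_u(v) = [0, 0, 0]

v·u = (-3)(-2) + (3)(-4) + (-3)(-2) = 0
u·u = (-2)² + (-4)² + (-2)² = 24
proj_u(v) = (v·u / u·u) × u = (0/24) × u = (0) × u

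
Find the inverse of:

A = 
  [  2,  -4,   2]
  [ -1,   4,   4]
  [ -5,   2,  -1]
det(A) = (2)·((4)(-1) - (4)(2)) - (-4)·((-1)(-1) - (4)(-5)) + (2)·((-1)(2) - (4)(-5))
  = (2)(-12) - (-4)(21) + (2)(18)
  = 96
det(A) = 96 ≠ 0, so A is invertible.

Cofactors Cᵢⱼ = (-1)ⁱ⁺ʲ·Mᵢⱼ:
C = 
  [-12, -21,  18]
  [  0,   8,  16]
  [-24, -10,   4]

adj(A) = Cᵀ:
adj(A) = 
  [-12,   0, -24]
  [-21,   8, -10]
  [ 18,  16,   4]

A⁻¹ = (1/96) · adj(A):
A⁻¹ = 
  [ -1/8,     0,  -1/4]
  [-7/32,  1/12, -5/48]
  [ 3/16,   1/6,  1/24]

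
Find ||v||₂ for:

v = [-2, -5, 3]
6.164

||v||₂ = √((-2)² + (-5)² + (3)²) = √38 = 6.164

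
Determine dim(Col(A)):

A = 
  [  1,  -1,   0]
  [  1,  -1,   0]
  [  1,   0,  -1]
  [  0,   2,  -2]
dim(Col(A)) = 2

Row reduce:
R2 → R2 - (1)·R1
R3 → R3 - (1)·R1
Swap R2 ↔ R3
R4 → R4 - (2)·R2
REF = 
  [  1,  -1,   0]
  [  0,   1,  -1]
  [  0,   0,   0]
  [  0,   0,   0]
Pivot columns: 1, 2 → 2 pivots.
dim(Col(A)) = number of pivot columns = 2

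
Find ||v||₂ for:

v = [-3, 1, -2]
3.742

||v||₂ = √((-3)² + (1)² + (-2)²) = √14 = 3.742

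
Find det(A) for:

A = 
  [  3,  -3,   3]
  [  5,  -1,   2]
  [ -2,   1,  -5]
-45

Cofactor expansion along row 1:
det(A) = (3)·((-1)(-5) - (2)(1)) - (-3)·((5)(-5) - (2)(-2)) + (3)·((5)(1) - (-1)(-2))
  = (3)(3) - (-3)(-21) + (3)(3)
  = -45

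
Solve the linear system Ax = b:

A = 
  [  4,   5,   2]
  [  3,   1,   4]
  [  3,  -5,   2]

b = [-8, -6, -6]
x = [-2, 0, 0]

Row reduce the augmented matrix [A|b]:
R2 → R2 - (3/4)·R1
R3 → R3 - (3/4)·R1
R3 → R3 - (35/11)·R2
REF = 
  [     4,      5,      2,     -8]
  [     0,  -11/4,    5/2,      0]
  [     0,      0, -82/11,      0]

Back-substitution:
x₃ = 0 / (-82/11) = 0
x₂ = (0 - (5/2)(0)) / (-11/4) = 0
x₁ = (-8 - (5)(0) - (2)(0)) / 4 = -2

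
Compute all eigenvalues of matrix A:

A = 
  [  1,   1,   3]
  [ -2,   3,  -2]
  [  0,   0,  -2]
Characteristic polynomial: det(λI - A) = λ³ - 2λ² - 3λ + 10
Testing integer divisors of the constant term: p(-2) = 0, so (λ + 2) is a factor:
p(λ) = (λ + 2)(λ² - 4λ + 5)
λ² - 4λ + 5 = 0  ⇒  λ = (4 ± √((-4)² - 4·(5)))/2 = (4 ± √(-4))/2
  = 2 + i,  2 - i

λ = -2, 2 + i, 2 - i  (≈ -2, 2 + 1i, 2 - 1i)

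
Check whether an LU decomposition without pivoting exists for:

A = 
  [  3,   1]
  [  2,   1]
Yes.
A[1,1] = 3 ≠ 0, so Gaussian elimination proceeds without a row swap: multiplier ℓ₂₁ = (2)/(3) = 2/3, and U[2,2] = 1 - (2/3)(1) = 1/3.
L = 
  [  1,   0]
  [2/3,   1]
U = 
  [  3,   1]
  [  0, 1/3]
Check row 2 of LU: [(2/3)(3), (2/3)(1) + (1/3)] = [2, 1] = row 2 of A ✓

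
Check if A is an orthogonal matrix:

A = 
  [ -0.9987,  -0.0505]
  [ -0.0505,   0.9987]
Yes

AᵀA = 
  [  1,   0]
  [  0,   1]
≈ I (equal to I up to the 4-dp rounding of the entries)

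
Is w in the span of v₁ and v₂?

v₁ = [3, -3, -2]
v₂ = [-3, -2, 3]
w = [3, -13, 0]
Yes

Form the augmented matrix and row-reduce:
[v₁|v₂|w] = 
  [  3,  -3,   3]
  [ -3,  -2, -13]
  [ -2,   3,   0]
R2 → R2 + (1)·R1
R3 → R3 + (2/3)·R1
R3 → R3 + (1/5)·R2
REF = 
  [  3,  -3,   3]
  [  0,  -5, -10]
  [  0,   0,   0]

No row of the form [0 0 | nonzero], so the system is consistent. Back-substitution gives c₁ = 3, c₂ = 2: w = (3)·v₁ + (2)·v₂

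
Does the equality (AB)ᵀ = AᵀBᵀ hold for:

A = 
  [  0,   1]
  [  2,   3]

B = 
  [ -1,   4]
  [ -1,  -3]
No

(AB)ᵀ = 
  [ -1,  -5]
  [ -3,  -1]

AᵀBᵀ = 
  [  8,  -6]
  [ 11, -10]

The two matrices differ, so (AB)ᵀ ≠ AᵀBᵀ in general. The correct identity is (AB)ᵀ = BᵀAᵀ.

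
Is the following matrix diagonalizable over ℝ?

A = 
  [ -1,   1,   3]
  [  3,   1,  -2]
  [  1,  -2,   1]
No

Characteristic polynomial: det(λI - A) = λ³ - λ² - 11λ + 23
By the rational root theorem any rational root is an integer dividing 23; none of those is a root, so p(λ) has no rational roots and hence (being an irreducible cubic) no repeated roots.
Discriminant of the cubic: Δ = -4192
Δ < 0 ⇒ one real eigenvalue and a complex-conjugate pair: λ ≈ -3.683, 2.341 + 0.8737i, 2.341 - 0.8737i
Has complex eigenvalues (not diagonalizable over ℝ).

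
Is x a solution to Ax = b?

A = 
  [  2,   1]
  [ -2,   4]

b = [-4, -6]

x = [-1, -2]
Yes

Ax = [-4, -6] = b ✓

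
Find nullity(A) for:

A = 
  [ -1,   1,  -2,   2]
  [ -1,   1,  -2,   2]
nullity(A) = 3

Row reduce:
R2 → R2 - (1)·R1
REF = 
  [ -1,   1,  -2,   2]
  [  0,   0,   0,   0]
Pivot columns: 1 → 1 pivot.
rank(A) = 1, so nullity(A) = 4 - 1 = 3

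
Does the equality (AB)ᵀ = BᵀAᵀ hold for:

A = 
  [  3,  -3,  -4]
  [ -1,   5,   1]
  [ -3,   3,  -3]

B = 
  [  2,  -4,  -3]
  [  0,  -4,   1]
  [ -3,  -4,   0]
Yes

(AB)ᵀ = 
  [ 18,  -5,   3]
  [ 16, -20,  12]
  [-12,   8,  12]

BᵀAᵀ = 
  [ 18,  -5,   3]
  [ 16, -20,  12]
  [-12,   8,  12]

Both sides are equal — this is the standard identity (AB)ᵀ = BᵀAᵀ, which holds for all A, B.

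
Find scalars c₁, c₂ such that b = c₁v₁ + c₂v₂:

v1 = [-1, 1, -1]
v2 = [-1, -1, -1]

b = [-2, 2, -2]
c1 = 2, c2 = 0

b = 2·v1 + 0·v2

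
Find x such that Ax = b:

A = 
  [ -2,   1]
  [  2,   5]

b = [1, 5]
Row reduce the augmented matrix [A|b]:
R2 → R2 + (1)·R1
REF = 
  [ -2,   1,   1]
  [  0,   6,   6]

Back-substitution:
x₂ = 6 / 6 = 1
x₁ = (1 - (1)(1)) / (-2) = 0

x = [0, 1]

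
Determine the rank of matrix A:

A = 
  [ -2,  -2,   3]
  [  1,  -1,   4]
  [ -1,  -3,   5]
rank(A) = 3

Row reduce:
R2 → R2 + (1/2)·R1
R3 → R3 - (1/2)·R1
R3 → R3 - (1)·R2
REF = 
  [  -2,   -2,    3]
  [   0,   -2, 11/2]
  [   0,    0,   -2]
Pivot columns: 1, 2, 3 → 3 pivots.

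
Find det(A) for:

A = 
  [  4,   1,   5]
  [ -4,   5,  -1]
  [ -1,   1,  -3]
Cofactor expansion along row 1:
det(A) = (4)·((5)(-3) - (-1)(1)) - (1)·((-4)(-3) - (-1)(-1)) + (5)·((-4)(1) - (5)(-1))
  = (4)(-14) - (1)(11) + (5)(1)
  = -62

det(A) = -62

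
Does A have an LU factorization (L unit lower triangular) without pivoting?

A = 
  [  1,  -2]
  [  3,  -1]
Yes.
A[1,1] = 1 ≠ 0, so Gaussian elimination proceeds without a row swap: multiplier ℓ₂₁ = (3)/(1) = 3, and U[2,2] = -1 - (3)(-2) = 5.
L = 
  [  1,   0]
  [  3,   1]
U = 
  [  1,  -2]
  [  0,   5]
Check row 2 of LU: [(3)(1), (3)(-2) + 5] = [3, -1] = row 2 of A ✓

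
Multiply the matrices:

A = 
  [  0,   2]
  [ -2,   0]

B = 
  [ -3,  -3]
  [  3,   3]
A is 2×2 and B is 2×2, so AB is 2×2. Each entry is (row of A)·(column of B):
AB[1,1] = (0)(-3) + (2)(3) = 6
AB[1,2] = (0)(-3) + (2)(3) = 6
AB[2,1] = (-2)(-3) + (0)(3) = 6
AB[2,2] = (-2)(-3) + (0)(3) = 6

AB = 
  [  6,   6]
  [  6,   6]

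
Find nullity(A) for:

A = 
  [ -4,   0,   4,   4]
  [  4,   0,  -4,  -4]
nullity(A) = 3

Row reduce:
R2 → R2 + (1)·R1
REF = 
  [ -4,   0,   4,   4]
  [  0,   0,   0,   0]
Pivot columns: 1 → 1 pivot.
rank(A) = 1, so nullity(A) = 4 - 1 = 3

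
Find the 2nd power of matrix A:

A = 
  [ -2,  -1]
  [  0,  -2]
A² = A·A:
A²[1,1] = (-2)(-2) + (-1)(0) = 4
A²[1,2] = (-2)(-1) + (-1)(-2) = 4
A²[2,1] = (0)(-2) + (-2)(0) = 0
A²[2,2] = (0)(-1) + (-2)(-2) = 4
A² = 
  [  4,   4]
  [  0,   4]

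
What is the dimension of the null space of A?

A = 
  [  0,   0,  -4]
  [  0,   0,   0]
nullity(A) = 2

Row reduce:
(no row operations needed)
REF = 
  [  0,   0,  -4]
  [  0,   0,   0]
Pivot columns: 3 → 1 pivot.
rank(A) = 1, so nullity(A) = 3 - 1 = 2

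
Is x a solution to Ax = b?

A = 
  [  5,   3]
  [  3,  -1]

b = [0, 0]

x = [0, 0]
Yes

Ax = [0, 0] = b ✓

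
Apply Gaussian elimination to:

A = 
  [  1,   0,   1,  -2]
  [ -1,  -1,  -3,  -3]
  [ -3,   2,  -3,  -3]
Row operations:
R2 → R2 + (1)·R1
R3 → R3 + (3)·R1
R3 → R3 + (2)·R2

Resulting echelon form:
REF = 
  [  1,   0,   1,  -2]
  [  0,  -1,  -2,  -5]
  [  0,   0,  -4, -19]

Rank = 3 (number of non-zero pivot rows).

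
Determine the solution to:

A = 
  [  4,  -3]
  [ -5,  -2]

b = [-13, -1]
Row reduce the augmented matrix [A|b]:
R2 → R2 + (5/4)·R1
REF = 
  [    4,    -3,   -13]
  [    0, -23/4, -69/4]

Back-substitution:
x₂ = (-69/4) / (-23/4) = 3
x₁ = (-13 - (-3)(3)) / 4 = -1

x = [-1, 3]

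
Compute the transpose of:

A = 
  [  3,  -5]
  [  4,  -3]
Aᵀ = 
  [  3,   4]
  [ -5,  -3]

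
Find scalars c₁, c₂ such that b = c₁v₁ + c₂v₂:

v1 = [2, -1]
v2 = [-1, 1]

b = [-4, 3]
c1 = -1, c2 = 2

b = -1·v1 + 2·v2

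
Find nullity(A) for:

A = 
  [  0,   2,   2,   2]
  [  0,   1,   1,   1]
nullity(A) = 3

Row reduce:
R2 → R2 - (1/2)·R1
REF = 
  [  0,   2,   2,   2]
  [  0,   0,   0,   0]
Pivot columns: 2 → 1 pivot.
rank(A) = 1, so nullity(A) = 4 - 1 = 3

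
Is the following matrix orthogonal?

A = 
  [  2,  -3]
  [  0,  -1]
No

AᵀA = 
  [  4,  -6]
  [ -6,  10]
≠ I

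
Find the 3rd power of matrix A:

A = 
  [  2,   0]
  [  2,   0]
A² = A·A:
A²[1,1] = (2)(2) + (0)(2) = 4
A²[1,2] = (2)(0) + (0)(0) = 0
A²[2,1] = (2)(2) + (0)(2) = 4
A²[2,2] = (2)(0) + (0)(0) = 0
A² = 
  [  4,   0]
  [  4,   0]

A^3 = A^2·A:
A^3[1,1] = (4)(2) + (0)(2) = 8
A^3[1,2] = (4)(0) + (0)(0) = 0
A^3[2,1] = (4)(2) + (0)(2) = 8
A^3[2,2] = (4)(0) + (0)(0) = 0
A^3 = 
  [  8,   0]
  [  8,   0]

Therefore
A^3 = 
  [  8,   0]
  [  8,   0]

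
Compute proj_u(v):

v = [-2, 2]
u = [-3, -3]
proj_u(v) = [0, 0]

v·u = (-2)(-3) + (2)(-3) = 0
u·u = (-3)² + (-3)² = 18
proj_u(v) = (v·u / u·u) × u = (0/18) × u = (0) × u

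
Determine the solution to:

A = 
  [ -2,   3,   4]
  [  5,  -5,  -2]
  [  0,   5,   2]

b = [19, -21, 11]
x = [-2, 1, 3]

Row reduce the augmented matrix [A|b]:
R2 → R2 + (5/2)·R1
R3 → R3 - (2)·R2
REF = 
  [  -2,    3,    4,   19]
  [   0,  5/2,    8, 53/2]
  [   0,    0,  -14,  -42]

Back-substitution:
x₃ = (-42) / (-14) = 3
x₂ = (53/2 - (8)(3)) / (5/2) = 1
x₁ = (19 - (3)(1) - (4)(3)) / (-2) = -2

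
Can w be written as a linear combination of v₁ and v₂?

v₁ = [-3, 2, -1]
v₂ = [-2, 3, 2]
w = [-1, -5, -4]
No

Form the augmented matrix and row-reduce:
[v₁|v₂|w] = 
  [ -3,  -2,  -1]
  [  2,   3,  -5]
  [ -1,   2,  -4]
R2 → R2 + (2/3)·R1
R3 → R3 - (1/3)·R1
R3 → R3 - (8/5)·R2
REF = 
  [   -3,    -2,    -1]
  [    0,   5/3, -17/3]
  [    0,     0,  27/5]

Row 3 reads [0 0 | 27/5], i.e. 0 = 27/5, so the system is inconsistent and w ∉ span{v₁, v₂}.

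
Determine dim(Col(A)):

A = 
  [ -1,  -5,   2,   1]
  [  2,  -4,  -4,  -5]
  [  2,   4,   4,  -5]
dim(Col(A)) = 3

Row reduce:
R2 → R2 + (2)·R1
R3 → R3 + (2)·R1
R3 → R3 - (3/7)·R2
REF = 
  [   -1,    -5,     2,     1]
  [    0,   -14,     0,    -3]
  [    0,     0,     8, -12/7]
Pivot columns: 1, 2, 3 → 3 pivots.
dim(Col(A)) = number of pivot columns = 3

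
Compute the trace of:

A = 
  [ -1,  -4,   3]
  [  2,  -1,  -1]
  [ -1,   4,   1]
-1

tr(A) = -1 + -1 + 1 = -1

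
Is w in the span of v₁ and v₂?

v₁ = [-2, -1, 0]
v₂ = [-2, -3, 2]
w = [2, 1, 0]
Yes

Form the augmented matrix and row-reduce:
[v₁|v₂|w] = 
  [ -2,  -2,   2]
  [ -1,  -3,   1]
  [  0,   2,   0]
R2 → R2 - (1/2)·R1
R3 → R3 + (1)·R2
REF = 
  [ -2,  -2,   2]
  [  0,  -2,   0]
  [  0,   0,   0]

No row of the form [0 0 | nonzero], so the system is consistent. Back-substitution gives c₁ = -1, c₂ = 0: w = (-1)·v₁ + (0)·v₂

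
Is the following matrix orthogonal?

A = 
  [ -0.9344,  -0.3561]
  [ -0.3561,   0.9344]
Yes

AᵀA = 
  [  0.9999,   0]
  [  0,   0.9999]
≈ I (equal to I up to the 4-dp rounding of the entries)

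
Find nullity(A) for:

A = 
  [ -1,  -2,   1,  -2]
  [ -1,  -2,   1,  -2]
nullity(A) = 3

Row reduce:
R2 → R2 - (1)·R1
REF = 
  [ -1,  -2,   1,  -2]
  [  0,   0,   0,   0]
Pivot columns: 1 → 1 pivot.
rank(A) = 1, so nullity(A) = 4 - 1 = 3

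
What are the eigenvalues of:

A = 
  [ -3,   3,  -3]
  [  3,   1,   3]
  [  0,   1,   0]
λ = 0, 3, -5

Characteristic polynomial: det(λI - A) = λ³ + 2λ² - 15λ
The constant term is 0, so λ = 0 is a root: p(λ) = λ(λ² + 2λ - 15)
λ² + 2λ - 15 = (λ + 5)(λ - 3)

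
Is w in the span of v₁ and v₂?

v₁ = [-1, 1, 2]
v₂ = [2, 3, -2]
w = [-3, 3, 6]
Yes

Form the augmented matrix and row-reduce:
[v₁|v₂|w] = 
  [ -1,   2,  -3]
  [  1,   3,   3]
  [  2,  -2,   6]
R2 → R2 + (1)·R1
R3 → R3 + (2)·R1
R3 → R3 - (2/5)·R2
REF = 
  [ -1,   2,  -3]
  [  0,   5,   0]
  [  0,   0,   0]

No row of the form [0 0 | nonzero], so the system is consistent. Back-substitution gives c₁ = 3, c₂ = 0: w = (3)·v₁ + (0)·v₂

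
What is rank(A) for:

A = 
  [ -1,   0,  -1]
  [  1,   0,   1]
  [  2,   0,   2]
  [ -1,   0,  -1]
Row reduce:
R2 → R2 + (1)·R1
R3 → R3 + (2)·R1
R4 → R4 - (1)·R1
REF = 
  [ -1,   0,  -1]
  [  0,   0,   0]
  [  0,   0,   0]
  [  0,   0,   0]
Pivot columns: 1 → 1 pivot.

rank(A) = 1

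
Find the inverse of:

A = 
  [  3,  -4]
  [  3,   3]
det(A) = (3)(3) - (-4)(3) = 21
For a 2×2 matrix, A⁻¹ = (1/det(A)) · [[d, -b], [-c, a]]
    = (1/21) · [[3, 4], [-3, 3]]

A⁻¹ = 
  [ 1/7, 4/21]
  [-1/7,  1/7]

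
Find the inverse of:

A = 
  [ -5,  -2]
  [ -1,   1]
det(A) = (-5)(1) - (-2)(-1) = -7
For a 2×2 matrix, A⁻¹ = (1/det(A)) · [[d, -b], [-c, a]]
    = (-1/7) · [[1, 2], [1, -5]]

A⁻¹ = 
  [-1/7, -2/7]
  [-1/7,  5/7]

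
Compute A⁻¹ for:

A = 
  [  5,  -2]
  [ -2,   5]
det(A) = (5)(5) - (-2)(-2) = 21
For a 2×2 matrix, A⁻¹ = (1/det(A)) · [[d, -b], [-c, a]]
    = (1/21) · [[5, 2], [2, 5]]

A⁻¹ = 
  [5/21, 2/21]
  [2/21, 5/21]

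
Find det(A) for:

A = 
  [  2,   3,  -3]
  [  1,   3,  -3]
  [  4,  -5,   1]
-12

Cofactor expansion along row 1:
det(A) = (2)·((3)(1) - (-3)(-5)) - (3)·((1)(1) - (-3)(4)) + (-3)·((1)(-5) - (3)(4))
  = (2)(-12) - (3)(13) + (-3)(-17)
  = -12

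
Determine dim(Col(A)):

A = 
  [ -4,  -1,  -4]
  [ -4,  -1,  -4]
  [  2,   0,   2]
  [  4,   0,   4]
dim(Col(A)) = 2

Row reduce:
R2 → R2 - (1)·R1
R3 → R3 + (1/2)·R1
R4 → R4 + (1)·R1
Swap R2 ↔ R3
R4 → R4 - (2)·R2
REF = 
  [  -4,   -1,   -4]
  [   0, -1/2,    0]
  [   0,    0,    0]
  [   0,    0,    0]
Pivot columns: 1, 2 → 2 pivots.
dim(Col(A)) = number of pivot columns = 2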